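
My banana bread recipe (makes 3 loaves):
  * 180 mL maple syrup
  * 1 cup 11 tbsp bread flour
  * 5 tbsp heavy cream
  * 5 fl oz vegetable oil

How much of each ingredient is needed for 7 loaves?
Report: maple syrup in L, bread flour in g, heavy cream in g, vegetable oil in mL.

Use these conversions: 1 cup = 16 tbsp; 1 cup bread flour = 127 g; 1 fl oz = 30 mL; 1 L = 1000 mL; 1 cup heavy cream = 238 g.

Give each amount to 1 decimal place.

Scaling factor: 7/3.
maple syrup: 180 mL × 7/3 ÷ 1000 mL/L ≈ 0.4 L
bread flour: (1 cup + 11 tbsp = 1.6875 cup) × 7/3 × 127 g/cup ≈ 500.1 g
heavy cream: 5 tbsp × 7/3 ÷ 16 tbsp/cup × 238 g/cup ≈ 173.5 g
vegetable oil: 5 fl oz × 7/3 × 30 mL/fl oz = 350.0 mL

maple syrup: 0.4 L; bread flour: 500.1 g; heavy cream: 173.5 g; vegetable oil: 350.0 mL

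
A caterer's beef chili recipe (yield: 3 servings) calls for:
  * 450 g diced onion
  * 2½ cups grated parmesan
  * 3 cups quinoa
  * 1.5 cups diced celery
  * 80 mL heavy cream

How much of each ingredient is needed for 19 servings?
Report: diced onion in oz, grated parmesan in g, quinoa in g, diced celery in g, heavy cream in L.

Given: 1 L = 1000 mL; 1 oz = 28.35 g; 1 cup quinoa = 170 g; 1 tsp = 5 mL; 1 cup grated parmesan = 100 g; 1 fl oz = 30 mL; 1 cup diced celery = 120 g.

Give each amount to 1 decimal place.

Scaling factor: 19/3.
diced onion: 450 g × 19/3 ÷ 28.35 g/oz ≈ 100.5 oz
grated parmesan: 2.5 cup × 19/3 × 100 g/cup ≈ 1583.3 g
quinoa: 3 cup × 19/3 × 170 g/cup = 3230.0 g
diced celery: 1.5 cup × 19/3 × 120 g/cup = 1140.0 g
heavy cream: 80 mL × 19/3 ÷ 1000 mL/L ≈ 0.5 L

diced onion: 100.5 oz; grated parmesan: 1583.3 g; quinoa: 3230.0 g; diced celery: 1140.0 g; heavy cream: 0.5 L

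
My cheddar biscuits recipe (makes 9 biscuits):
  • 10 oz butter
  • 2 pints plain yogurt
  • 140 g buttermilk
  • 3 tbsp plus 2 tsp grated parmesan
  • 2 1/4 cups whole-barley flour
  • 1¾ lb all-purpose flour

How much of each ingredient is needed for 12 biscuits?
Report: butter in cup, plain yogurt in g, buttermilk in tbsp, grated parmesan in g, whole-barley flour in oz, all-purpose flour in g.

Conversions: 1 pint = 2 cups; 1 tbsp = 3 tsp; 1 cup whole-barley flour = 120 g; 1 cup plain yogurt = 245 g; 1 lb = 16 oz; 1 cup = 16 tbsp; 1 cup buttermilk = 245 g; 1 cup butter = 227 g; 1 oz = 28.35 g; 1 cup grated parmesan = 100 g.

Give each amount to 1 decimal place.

Scaling factor: 12/9 = 4/3.
butter: 10 oz × 4/3 × 28.35 g/oz ÷ 227 g/cup ≈ 1.7 cup
plain yogurt: 2 pint × 4/3 × 2 cup/pint × 245 g/cup ≈ 1306.7 g
buttermilk: 140 g × 4/3 ÷ 245 g/cup × 16 tbsp/cup ≈ 12.2 tbsp
grated parmesan: (3 tbsp + 2 tsp = 11/3 tbsp) × 4/3 ÷ 16 tbsp/cup × 100 g/cup ≈ 30.6 g
whole-barley flour: 2.25 cup × 4/3 × 120 g/cup ÷ 28.35 g/oz ≈ 12.7 oz
all-purpose flour: 1.75 lb × 4/3 × 16 oz/lb × 28.35 g/oz = 1058.4 g

butter: 1.7 cup; plain yogurt: 1306.7 g; buttermilk: 12.2 tbsp; grated parmesan: 30.6 g; whole-barley flour: 12.7 oz; all-purpose flour: 1058.4 g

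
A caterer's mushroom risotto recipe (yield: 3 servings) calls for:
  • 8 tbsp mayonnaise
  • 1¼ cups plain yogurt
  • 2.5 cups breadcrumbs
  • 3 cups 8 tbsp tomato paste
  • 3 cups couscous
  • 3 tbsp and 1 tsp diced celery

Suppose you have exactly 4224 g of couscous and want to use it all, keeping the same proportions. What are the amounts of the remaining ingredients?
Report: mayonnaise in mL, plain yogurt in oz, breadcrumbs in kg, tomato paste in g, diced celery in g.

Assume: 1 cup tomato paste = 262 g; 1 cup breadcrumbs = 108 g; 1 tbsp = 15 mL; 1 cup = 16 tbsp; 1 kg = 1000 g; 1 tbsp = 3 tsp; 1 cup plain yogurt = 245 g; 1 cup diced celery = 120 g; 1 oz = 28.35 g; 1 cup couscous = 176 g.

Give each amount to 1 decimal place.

The original recipe has 528 g of couscous, so the scaling factor is 4224 ÷ 528 = 8.
mayonnaise: 8 tbsp × 8 × 15 mL/tbsp = 960.0 mL
plain yogurt: 1.25 cup × 8 × 245 g/cup ÷ 28.35 g/oz ≈ 86.4 oz
breadcrumbs: 2.5 cup × 8 × 108 g/cup ÷ 1000 g/kg ≈ 2.2 kg
tomato paste: (3 cup + 8 tbsp = 3.5 cup) × 8 × 262 g/cup = 7336.0 g
diced celery: (3 tbsp + 1 tsp = 10/3 tbsp) × 8 ÷ 16 tbsp/cup × 120 g/cup = 200.0 g

mayonnaise: 960.0 mL; plain yogurt: 86.4 oz; breadcrumbs: 2.2 kg; tomato paste: 7336.0 g; diced celery: 200.0 g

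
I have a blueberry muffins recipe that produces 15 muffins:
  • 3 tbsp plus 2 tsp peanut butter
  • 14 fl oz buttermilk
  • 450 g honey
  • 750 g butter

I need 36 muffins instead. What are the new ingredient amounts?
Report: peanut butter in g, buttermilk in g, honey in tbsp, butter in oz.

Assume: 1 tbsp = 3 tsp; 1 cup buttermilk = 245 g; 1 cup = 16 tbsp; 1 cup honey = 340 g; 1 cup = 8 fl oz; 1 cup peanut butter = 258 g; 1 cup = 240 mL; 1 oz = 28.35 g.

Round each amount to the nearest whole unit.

Scaling factor: 36/15 = 12/5 = 2.4.
peanut butter: (3 tbsp + 2 tsp = 11/3 tbsp) × 12/5 ÷ 16 tbsp/cup × 258 g/cup ≈ 142 g
buttermilk: 14 fl oz × 12/5 ÷ 8 fl oz/cup × 245 g/cup = 1029 g
honey: 450 g × 12/5 ÷ 340 g/cup × 16 tbsp/cup ≈ 51 tbsp
butter: 750 g × 12/5 ÷ 28.35 g/oz ≈ 63 oz

peanut butter: 142 g; buttermilk: 1029 g; honey: 51 tbsp; butter: 63 oz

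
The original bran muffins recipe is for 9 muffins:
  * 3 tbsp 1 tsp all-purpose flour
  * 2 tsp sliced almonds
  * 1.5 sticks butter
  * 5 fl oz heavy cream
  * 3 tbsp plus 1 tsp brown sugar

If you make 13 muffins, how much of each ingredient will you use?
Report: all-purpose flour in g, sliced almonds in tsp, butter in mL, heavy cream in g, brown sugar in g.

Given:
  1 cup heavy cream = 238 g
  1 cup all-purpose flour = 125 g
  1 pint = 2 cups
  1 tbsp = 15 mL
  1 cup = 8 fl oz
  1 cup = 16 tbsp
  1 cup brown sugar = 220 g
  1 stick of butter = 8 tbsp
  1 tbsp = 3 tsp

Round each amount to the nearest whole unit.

Scaling factor: 13/9.
all-purpose flour: (3 tbsp + 1 tsp = 10/3 tbsp) × 13/9 ÷ 16 tbsp/cup × 125 g/cup ≈ 38 g
sliced almonds: 2 tsp × 13/9 ≈ 3 tsp
butter: 1.5 stick × 13/9 × 8 tbsp/stick × 15 mL/tbsp = 260 mL
heavy cream: 5 fl oz × 13/9 ÷ 8 fl oz/cup × 238 g/cup ≈ 215 g
brown sugar: (3 tbsp + 1 tsp = 10/3 tbsp) × 13/9 ÷ 16 tbsp/cup × 220 g/cup ≈ 66 g

all-purpose flour: 38 g; sliced almonds: 3 tsp; butter: 260 mL; heavy cream: 215 g; brown sugar: 66 g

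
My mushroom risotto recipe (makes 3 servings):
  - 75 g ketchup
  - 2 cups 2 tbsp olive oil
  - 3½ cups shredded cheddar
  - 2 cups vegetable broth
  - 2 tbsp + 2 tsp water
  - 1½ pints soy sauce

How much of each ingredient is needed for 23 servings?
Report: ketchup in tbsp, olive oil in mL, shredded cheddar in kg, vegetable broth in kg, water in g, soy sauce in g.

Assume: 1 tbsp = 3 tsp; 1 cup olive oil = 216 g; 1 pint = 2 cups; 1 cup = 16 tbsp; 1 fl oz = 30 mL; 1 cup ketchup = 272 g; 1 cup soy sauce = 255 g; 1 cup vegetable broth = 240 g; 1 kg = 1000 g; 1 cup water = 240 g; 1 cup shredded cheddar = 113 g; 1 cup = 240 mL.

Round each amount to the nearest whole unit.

ketchup: 34 tbsp; olive oil: 3910 mL; shredded cheddar: 3 kg; vegetable broth: 4 kg; water: 307 g; soy sauce: 5865 g

Scaling factor: 23/3.
ketchup: 75 g × 23/3 ÷ 272 g/cup × 16 tbsp/cup ≈ 34 tbsp
olive oil: (2 cup + 2 tbsp = 2.125 cup) × 23/3 × 240 mL/cup = 3910 mL
shredded cheddar: 3.5 cup × 23/3 × 113 g/cup ÷ 1000 g/kg ≈ 3 kg
vegetable broth: 2 cup × 23/3 × 240 g/cup ÷ 1000 g/kg ≈ 4 kg
water: (2 tbsp + 2 tsp = 8/3 tbsp) × 23/3 ÷ 16 tbsp/cup × 240 g/cup ≈ 307 g
soy sauce: 1.5 pint × 23/3 × 2 cup/pint × 255 g/cup = 5865 g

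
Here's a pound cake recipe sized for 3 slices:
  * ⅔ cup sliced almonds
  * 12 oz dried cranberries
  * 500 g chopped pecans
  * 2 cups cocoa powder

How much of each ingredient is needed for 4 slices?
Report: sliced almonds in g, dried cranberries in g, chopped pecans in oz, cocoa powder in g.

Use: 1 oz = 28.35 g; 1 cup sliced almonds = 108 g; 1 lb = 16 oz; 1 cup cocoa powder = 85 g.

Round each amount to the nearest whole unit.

sliced almonds: 96 g; dried cranberries: 454 g; chopped pecans: 24 oz; cocoa powder: 227 g

Scaling factor: 4/3.
sliced almonds: 2/3 cup × 4/3 × 108 g/cup = 96 g
dried cranberries: 12 oz × 4/3 × 28.35 g/oz ≈ 454 g
chopped pecans: 500 g × 4/3 ÷ 28.35 g/oz ≈ 24 oz
cocoa powder: 2 cup × 4/3 × 85 g/cup ≈ 227 g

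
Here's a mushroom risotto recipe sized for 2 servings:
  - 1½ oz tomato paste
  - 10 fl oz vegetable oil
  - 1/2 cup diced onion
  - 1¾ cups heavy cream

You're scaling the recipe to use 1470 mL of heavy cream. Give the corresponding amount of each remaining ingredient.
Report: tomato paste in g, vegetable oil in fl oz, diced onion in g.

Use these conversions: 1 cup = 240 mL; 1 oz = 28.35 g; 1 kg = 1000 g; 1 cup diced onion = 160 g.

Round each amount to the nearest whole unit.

tomato paste: 149 g; vegetable oil: 35 fl oz; diced onion: 280 g

The original recipe has 420 mL of heavy cream, so the scaling factor is 1470 ÷ 420 = 7/2 = 3.5.
tomato paste: 1.5 oz × 7/2 × 28.35 g/oz ≈ 149 g
vegetable oil: 10 fl oz × 7/2 = 35 fl oz
diced onion: 0.5 cup × 7/2 × 160 g/cup = 280 g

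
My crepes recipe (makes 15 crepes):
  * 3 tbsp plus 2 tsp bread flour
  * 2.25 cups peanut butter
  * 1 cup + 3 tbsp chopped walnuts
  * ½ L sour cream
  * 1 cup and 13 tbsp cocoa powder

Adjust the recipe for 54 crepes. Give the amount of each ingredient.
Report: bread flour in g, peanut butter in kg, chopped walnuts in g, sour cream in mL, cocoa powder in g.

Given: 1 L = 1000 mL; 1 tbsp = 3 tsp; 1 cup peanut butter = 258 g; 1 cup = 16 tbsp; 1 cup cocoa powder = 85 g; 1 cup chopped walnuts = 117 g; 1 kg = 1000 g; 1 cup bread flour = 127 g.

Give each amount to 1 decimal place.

bread flour: 104.8 g; peanut butter: 2.1 kg; chopped walnuts: 500.2 g; sour cream: 1800.0 mL; cocoa powder: 554.6 g

Scaling factor: 54/15 = 18/5 = 3.6.
bread flour: (3 tbsp + 2 tsp = 11/3 tbsp) × 18/5 ÷ 16 tbsp/cup × 127 g/cup ≈ 104.8 g
peanut butter: 2.25 cup × 18/5 × 258 g/cup ÷ 1000 g/kg ≈ 2.1 kg
chopped walnuts: (1 cup + 3 tbsp = 1.1875 cup) × 18/5 × 117 g/cup ≈ 500.2 g
sour cream: 0.5 L × 18/5 × 1000 mL/L = 1800.0 mL
cocoa powder: (1 cup + 13 tbsp = 1.8125 cup) × 18/5 × 85 g/cup ≈ 554.6 g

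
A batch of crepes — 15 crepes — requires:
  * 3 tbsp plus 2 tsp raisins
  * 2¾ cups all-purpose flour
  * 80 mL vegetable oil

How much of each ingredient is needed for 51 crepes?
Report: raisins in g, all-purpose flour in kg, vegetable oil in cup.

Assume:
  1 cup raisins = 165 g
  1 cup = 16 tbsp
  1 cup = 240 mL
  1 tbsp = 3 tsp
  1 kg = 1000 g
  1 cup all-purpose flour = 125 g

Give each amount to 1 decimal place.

raisins: 128.6 g; all-purpose flour: 1.2 kg; vegetable oil: 1.1 cup

Scaling factor: 51/15 = 17/5 = 3.4.
raisins: (3 tbsp + 2 tsp = 11/3 tbsp) × 17/5 ÷ 16 tbsp/cup × 165 g/cup ≈ 128.6 g
all-purpose flour: 2.75 cup × 17/5 × 125 g/cup ÷ 1000 g/kg ≈ 1.2 kg
vegetable oil: 80 mL × 17/5 ÷ 240 mL/cup ≈ 1.1 cup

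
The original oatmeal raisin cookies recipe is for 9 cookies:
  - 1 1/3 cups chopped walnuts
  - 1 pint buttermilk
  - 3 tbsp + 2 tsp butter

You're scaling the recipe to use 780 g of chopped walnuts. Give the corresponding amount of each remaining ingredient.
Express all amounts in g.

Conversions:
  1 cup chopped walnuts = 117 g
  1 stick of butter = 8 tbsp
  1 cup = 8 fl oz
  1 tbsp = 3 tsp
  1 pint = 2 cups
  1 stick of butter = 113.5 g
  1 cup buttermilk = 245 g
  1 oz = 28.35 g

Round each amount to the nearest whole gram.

The original recipe has 156 g of chopped walnuts, so the scaling factor is 780 ÷ 156 = 5.
buttermilk: 1 pint × 5 × 2 cup/pint × 245 g/cup = 2450 g
butter: (3 tbsp + 2 tsp = 11/3 tbsp) × 5 ÷ 8 tbsp/stick × 113.5 g/stick ≈ 260 g

buttermilk: 2450 g; butter: 260 g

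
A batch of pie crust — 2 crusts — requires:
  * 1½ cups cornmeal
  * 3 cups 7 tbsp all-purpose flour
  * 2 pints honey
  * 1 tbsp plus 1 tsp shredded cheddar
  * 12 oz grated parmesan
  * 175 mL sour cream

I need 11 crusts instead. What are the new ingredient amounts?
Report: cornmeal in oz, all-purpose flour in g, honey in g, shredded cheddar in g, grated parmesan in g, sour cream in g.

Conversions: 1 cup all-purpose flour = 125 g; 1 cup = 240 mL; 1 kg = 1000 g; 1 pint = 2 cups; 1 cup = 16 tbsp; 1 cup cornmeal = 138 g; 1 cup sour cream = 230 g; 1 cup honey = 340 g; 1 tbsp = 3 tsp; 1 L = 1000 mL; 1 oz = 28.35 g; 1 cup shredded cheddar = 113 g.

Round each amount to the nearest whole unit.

Scaling factor: 11/2 = 5.5.
cornmeal: 1.5 cup × 11/2 × 138 g/cup ÷ 28.35 g/oz ≈ 40 oz
all-purpose flour: (3 cup + 7 tbsp = 3.4375 cup) × 11/2 × 125 g/cup ≈ 2363 g
honey: 2 pint × 11/2 × 2 cup/pint × 340 g/cup = 7480 g
shredded cheddar: (1 tbsp + 1 tsp = 4/3 tbsp) × 11/2 ÷ 16 tbsp/cup × 113 g/cup ≈ 52 g
grated parmesan: 12 oz × 11/2 × 28.35 g/oz ≈ 1871 g
sour cream: 175 mL × 11/2 ÷ 240 mL/cup × 230 g/cup ≈ 922 g

cornmeal: 40 oz; all-purpose flour: 2363 g; honey: 7480 g; shredded cheddar: 52 g; grated parmesan: 1871 g; sour cream: 922 g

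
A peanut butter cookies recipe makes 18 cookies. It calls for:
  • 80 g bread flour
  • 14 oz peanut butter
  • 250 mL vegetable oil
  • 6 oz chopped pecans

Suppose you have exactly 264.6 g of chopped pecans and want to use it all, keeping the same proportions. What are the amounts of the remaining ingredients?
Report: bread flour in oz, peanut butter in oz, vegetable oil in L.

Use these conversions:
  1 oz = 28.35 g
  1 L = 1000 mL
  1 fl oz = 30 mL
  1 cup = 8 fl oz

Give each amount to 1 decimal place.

bread flour: 4.4 oz; peanut butter: 21.8 oz; vegetable oil: 0.4 L

The original recipe has 170.1 g of chopped pecans, so the scaling factor is 264.6 ÷ 170.1 = 14/9.
bread flour: 80 g × 14/9 ÷ 28.35 g/oz ≈ 4.4 oz
peanut butter: 14 oz × 14/9 ≈ 21.8 oz
vegetable oil: 250 mL × 14/9 ÷ 1000 mL/L ≈ 0.4 L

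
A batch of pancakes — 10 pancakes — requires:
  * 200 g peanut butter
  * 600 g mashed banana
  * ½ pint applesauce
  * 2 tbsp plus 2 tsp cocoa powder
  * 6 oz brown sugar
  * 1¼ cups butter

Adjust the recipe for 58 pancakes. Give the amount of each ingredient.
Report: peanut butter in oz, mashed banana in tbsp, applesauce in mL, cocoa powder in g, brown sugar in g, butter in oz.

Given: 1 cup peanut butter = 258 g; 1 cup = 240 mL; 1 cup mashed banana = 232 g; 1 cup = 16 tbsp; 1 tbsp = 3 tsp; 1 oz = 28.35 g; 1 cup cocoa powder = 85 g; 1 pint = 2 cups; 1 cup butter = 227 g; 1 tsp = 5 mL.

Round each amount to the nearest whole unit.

peanut butter: 41 oz; mashed banana: 240 tbsp; applesauce: 1392 mL; cocoa powder: 82 g; brown sugar: 987 g; butter: 58 oz

Scaling factor: 58/10 = 29/5 = 5.8.
peanut butter: 200 g × 29/5 ÷ 28.35 g/oz ≈ 41 oz
mashed banana: 600 g × 29/5 ÷ 232 g/cup × 16 tbsp/cup = 240 tbsp
applesauce: 0.5 pint × 29/5 × 2 cup/pint × 240 mL/cup = 1392 mL
cocoa powder: (2 tbsp + 2 tsp = 8/3 tbsp) × 29/5 ÷ 16 tbsp/cup × 85 g/cup ≈ 82 g
brown sugar: 6 oz × 29/5 × 28.35 g/oz ≈ 987 g
butter: 1.25 cup × 29/5 × 227 g/cup ÷ 28.35 g/oz ≈ 58 oz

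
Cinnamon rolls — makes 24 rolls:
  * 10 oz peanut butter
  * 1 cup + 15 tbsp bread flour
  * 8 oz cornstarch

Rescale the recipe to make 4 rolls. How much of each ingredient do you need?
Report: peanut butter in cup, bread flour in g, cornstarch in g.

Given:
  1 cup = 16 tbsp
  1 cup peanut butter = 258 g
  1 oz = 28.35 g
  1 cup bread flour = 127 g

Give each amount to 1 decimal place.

peanut butter: 0.2 cup; bread flour: 41.0 g; cornstarch: 37.8 g

Scaling factor: 4/24 = 1/6.
peanut butter: 10 oz × 1/6 × 28.35 g/oz ÷ 258 g/cup ≈ 0.2 cup
bread flour: (1 cup + 15 tbsp = 1.9375 cup) × 1/6 × 127 g/cup ≈ 41.0 g
cornstarch: 8 oz × 1/6 × 28.35 g/oz = 37.8 g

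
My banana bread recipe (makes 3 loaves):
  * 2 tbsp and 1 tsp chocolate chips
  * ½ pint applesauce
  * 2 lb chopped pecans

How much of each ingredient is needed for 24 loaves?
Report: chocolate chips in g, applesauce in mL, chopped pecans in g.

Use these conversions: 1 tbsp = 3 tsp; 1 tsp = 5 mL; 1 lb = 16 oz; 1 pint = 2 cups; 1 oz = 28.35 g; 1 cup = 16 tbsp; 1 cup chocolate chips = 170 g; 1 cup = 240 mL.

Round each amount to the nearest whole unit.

chocolate chips: 198 g; applesauce: 1920 mL; chopped pecans: 7258 g

Scaling factor: 24/3 = 8.
chocolate chips: (2 tbsp + 1 tsp = 7/3 tbsp) × 8 ÷ 16 tbsp/cup × 170 g/cup ≈ 198 g
applesauce: 0.5 pint × 8 × 2 cup/pint × 240 mL/cup = 1920 mL
chopped pecans: 2 lb × 8 × 16 oz/lb × 28.35 g/oz ≈ 7258 g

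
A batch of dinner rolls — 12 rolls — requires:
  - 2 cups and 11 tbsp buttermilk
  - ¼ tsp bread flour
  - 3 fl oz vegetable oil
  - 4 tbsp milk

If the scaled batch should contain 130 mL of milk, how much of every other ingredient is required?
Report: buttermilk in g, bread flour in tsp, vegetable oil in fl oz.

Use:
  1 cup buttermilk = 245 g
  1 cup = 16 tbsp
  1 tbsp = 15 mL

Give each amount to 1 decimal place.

buttermilk: 1426.6 g; bread flour: 0.5 tsp; vegetable oil: 6.5 fl oz

The original recipe has 60 mL of milk, so the scaling factor is 130 ÷ 60 = 13/6.
buttermilk: (2 cup + 11 tbsp = 2.6875 cup) × 13/6 × 245 g/cup ≈ 1426.6 g
bread flour: 0.25 tsp × 13/6 ≈ 0.5 tsp
vegetable oil: 3 fl oz × 13/6 = 6.5 fl oz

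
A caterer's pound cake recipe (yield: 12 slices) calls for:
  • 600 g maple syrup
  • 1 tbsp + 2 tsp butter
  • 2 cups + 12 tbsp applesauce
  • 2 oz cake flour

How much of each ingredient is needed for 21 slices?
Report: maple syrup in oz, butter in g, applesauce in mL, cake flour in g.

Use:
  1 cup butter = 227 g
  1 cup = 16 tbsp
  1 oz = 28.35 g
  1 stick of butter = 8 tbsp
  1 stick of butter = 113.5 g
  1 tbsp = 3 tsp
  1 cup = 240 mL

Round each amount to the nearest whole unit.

Scaling factor: 21/12 = 7/4 = 1.75.
maple syrup: 600 g × 7/4 ÷ 28.35 g/oz ≈ 37 oz
butter: (1 tbsp + 2 tsp = 5/3 tbsp) × 7/4 ÷ 8 tbsp/stick × 113.5 g/stick ≈ 41 g
applesauce: (2 cup + 12 tbsp = 2.75 cup) × 7/4 × 240 mL/cup = 1155 mL
cake flour: 2 oz × 7/4 × 28.35 g/oz ≈ 99 g

maple syrup: 37 oz; butter: 41 g; applesauce: 1155 mL; cake flour: 99 g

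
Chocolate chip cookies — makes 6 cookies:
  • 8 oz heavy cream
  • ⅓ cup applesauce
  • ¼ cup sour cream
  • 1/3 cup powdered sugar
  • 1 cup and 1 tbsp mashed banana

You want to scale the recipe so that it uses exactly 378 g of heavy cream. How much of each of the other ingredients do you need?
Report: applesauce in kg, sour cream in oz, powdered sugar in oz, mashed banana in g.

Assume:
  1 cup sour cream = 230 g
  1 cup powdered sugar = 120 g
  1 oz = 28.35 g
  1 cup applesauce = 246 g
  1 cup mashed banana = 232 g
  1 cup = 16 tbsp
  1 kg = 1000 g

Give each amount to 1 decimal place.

The original recipe has 226.8 g of heavy cream, so the scaling factor is 378 ÷ 226.8 = 5/3.
applesauce: 1/3 cup × 5/3 × 246 g/cup ÷ 1000 g/kg ≈ 0.1 kg
sour cream: 0.25 cup × 5/3 × 230 g/cup ÷ 28.35 g/oz ≈ 3.4 oz
powdered sugar: 1/3 cup × 5/3 × 120 g/cup ÷ 28.35 g/oz ≈ 2.4 oz
mashed banana: (1 cup + 1 tbsp = 1.0625 cup) × 5/3 × 232 g/cup ≈ 410.8 g

applesauce: 0.1 kg; sour cream: 3.4 oz; powdered sugar: 2.4 oz; mashed banana: 410.8 g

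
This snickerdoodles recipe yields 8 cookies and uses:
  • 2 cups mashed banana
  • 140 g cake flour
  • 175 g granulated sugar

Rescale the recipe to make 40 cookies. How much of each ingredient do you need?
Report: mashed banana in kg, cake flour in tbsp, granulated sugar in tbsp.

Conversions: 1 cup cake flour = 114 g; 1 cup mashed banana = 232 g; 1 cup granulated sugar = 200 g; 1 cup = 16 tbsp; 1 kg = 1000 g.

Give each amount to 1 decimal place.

Scaling factor: 40/8 = 5.
mashed banana: 2 cup × 5 × 232 g/cup ÷ 1000 g/kg ≈ 2.3 kg
cake flour: 140 g × 5 ÷ 114 g/cup × 16 tbsp/cup ≈ 98.2 tbsp
granulated sugar: 175 g × 5 ÷ 200 g/cup × 16 tbsp/cup = 70.0 tbsp

mashed banana: 2.3 kg; cake flour: 98.2 tbsp; granulated sugar: 70.0 tbsp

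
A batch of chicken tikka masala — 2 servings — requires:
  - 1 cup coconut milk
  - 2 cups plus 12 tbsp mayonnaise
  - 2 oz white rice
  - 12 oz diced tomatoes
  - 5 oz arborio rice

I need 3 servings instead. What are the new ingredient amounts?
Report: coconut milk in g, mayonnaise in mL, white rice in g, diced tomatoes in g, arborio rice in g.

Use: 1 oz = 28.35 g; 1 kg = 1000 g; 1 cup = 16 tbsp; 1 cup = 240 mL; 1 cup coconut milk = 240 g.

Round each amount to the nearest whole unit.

Scaling factor: 3/2 = 1.5.
coconut milk: 1 cup × 3/2 × 240 g/cup = 360 g
mayonnaise: (2 cup + 12 tbsp = 2.75 cup) × 3/2 × 240 mL/cup = 990 mL
white rice: 2 oz × 3/2 × 28.35 g/oz ≈ 85 g
diced tomatoes: 12 oz × 3/2 × 28.35 g/oz ≈ 510 g
arborio rice: 5 oz × 3/2 × 28.35 g/oz ≈ 213 g

coconut milk: 360 g; mayonnaise: 990 mL; white rice: 85 g; diced tomatoes: 510 g; arborio rice: 213 g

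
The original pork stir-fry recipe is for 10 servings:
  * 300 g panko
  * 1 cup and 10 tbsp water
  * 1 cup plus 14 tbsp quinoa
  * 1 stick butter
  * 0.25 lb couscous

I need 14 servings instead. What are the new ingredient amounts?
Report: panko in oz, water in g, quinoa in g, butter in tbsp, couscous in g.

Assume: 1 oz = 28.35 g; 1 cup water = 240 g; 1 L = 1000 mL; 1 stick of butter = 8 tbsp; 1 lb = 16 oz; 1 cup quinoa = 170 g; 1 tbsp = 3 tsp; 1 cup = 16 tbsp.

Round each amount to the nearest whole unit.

panko: 15 oz; water: 546 g; quinoa: 446 g; butter: 11 tbsp; couscous: 159 g

Scaling factor: 14/10 = 7/5 = 1.4.
panko: 300 g × 7/5 ÷ 28.35 g/oz ≈ 15 oz
water: (1 cup + 10 tbsp = 1.625 cup) × 7/5 × 240 g/cup = 546 g
quinoa: (1 cup + 14 tbsp = 1.875 cup) × 7/5 × 170 g/cup ≈ 446 g
butter: 1 stick × 7/5 × 8 tbsp/stick ≈ 11 tbsp
couscous: 0.25 lb × 7/5 × 16 oz/lb × 28.35 g/oz ≈ 159 g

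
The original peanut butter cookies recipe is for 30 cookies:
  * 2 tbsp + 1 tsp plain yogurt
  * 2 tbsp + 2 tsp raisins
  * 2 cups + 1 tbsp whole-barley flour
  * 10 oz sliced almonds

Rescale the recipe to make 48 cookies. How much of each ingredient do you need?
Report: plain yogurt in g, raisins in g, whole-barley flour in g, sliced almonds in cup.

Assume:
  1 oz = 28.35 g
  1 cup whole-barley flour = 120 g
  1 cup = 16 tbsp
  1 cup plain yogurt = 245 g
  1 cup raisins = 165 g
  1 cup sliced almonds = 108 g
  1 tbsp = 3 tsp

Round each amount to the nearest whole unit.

Scaling factor: 48/30 = 8/5 = 1.6.
plain yogurt: (2 tbsp + 1 tsp = 7/3 tbsp) × 8/5 ÷ 16 tbsp/cup × 245 g/cup ≈ 57 g
raisins: (2 tbsp + 2 tsp = 8/3 tbsp) × 8/5 ÷ 16 tbsp/cup × 165 g/cup = 44 g
whole-barley flour: (2 cup + 1 tbsp = 2.0625 cup) × 8/5 × 120 g/cup = 396 g
sliced almonds: 10 oz × 8/5 × 28.35 g/oz ÷ 108 g/cup ≈ 4 cup

plain yogurt: 57 g; raisins: 44 g; whole-barley flour: 396 g; sliced almonds: 4 cup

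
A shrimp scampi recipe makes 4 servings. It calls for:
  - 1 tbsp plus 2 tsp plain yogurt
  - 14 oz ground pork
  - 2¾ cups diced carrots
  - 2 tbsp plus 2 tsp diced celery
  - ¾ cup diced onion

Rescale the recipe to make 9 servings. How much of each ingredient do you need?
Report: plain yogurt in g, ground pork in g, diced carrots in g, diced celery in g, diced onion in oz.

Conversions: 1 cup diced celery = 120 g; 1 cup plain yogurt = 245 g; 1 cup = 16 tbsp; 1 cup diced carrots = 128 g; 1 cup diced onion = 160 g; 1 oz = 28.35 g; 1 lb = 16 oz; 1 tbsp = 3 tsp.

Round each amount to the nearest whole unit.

Scaling factor: 9/4 = 2.25.
plain yogurt: (1 tbsp + 2 tsp = 5/3 tbsp) × 9/4 ÷ 16 tbsp/cup × 245 g/cup ≈ 57 g
ground pork: 14 oz × 9/4 × 28.35 g/oz ≈ 893 g
diced carrots: 2.75 cup × 9/4 × 128 g/cup = 792 g
diced celery: (2 tbsp + 2 tsp = 8/3 tbsp) × 9/4 ÷ 16 tbsp/cup × 120 g/cup = 45 g
diced onion: 0.75 cup × 9/4 × 160 g/cup ÷ 28.35 g/oz ≈ 10 oz

plain yogurt: 57 g; ground pork: 893 g; diced carrots: 792 g; diced celery: 45 g; diced onion: 10 oz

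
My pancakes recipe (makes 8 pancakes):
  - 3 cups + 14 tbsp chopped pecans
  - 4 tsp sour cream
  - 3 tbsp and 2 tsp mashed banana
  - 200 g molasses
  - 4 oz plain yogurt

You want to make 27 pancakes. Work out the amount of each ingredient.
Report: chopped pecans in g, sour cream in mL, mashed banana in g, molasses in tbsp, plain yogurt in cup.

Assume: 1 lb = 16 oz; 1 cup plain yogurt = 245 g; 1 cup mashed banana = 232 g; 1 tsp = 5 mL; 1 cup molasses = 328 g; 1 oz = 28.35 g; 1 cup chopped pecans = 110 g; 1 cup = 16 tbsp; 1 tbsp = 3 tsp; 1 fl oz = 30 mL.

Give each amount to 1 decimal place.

chopped pecans: 1438.6 g; sour cream: 67.5 mL; mashed banana: 179.4 g; molasses: 32.9 tbsp; plain yogurt: 1.6 cup

Scaling factor: 27/8 = 3.375.
chopped pecans: (3 cup + 14 tbsp = 3.875 cup) × 27/8 × 110 g/cup ≈ 1438.6 g
sour cream: 4 tsp × 27/8 × 5 mL/tsp = 67.5 mL
mashed banana: (3 tbsp + 2 tsp = 11/3 tbsp) × 27/8 ÷ 16 tbsp/cup × 232 g/cup ≈ 179.4 g
molasses: 200 g × 27/8 ÷ 328 g/cup × 16 tbsp/cup ≈ 32.9 tbsp
plain yogurt: 4 oz × 27/8 × 28.35 g/oz ÷ 245 g/cup ≈ 1.6 cup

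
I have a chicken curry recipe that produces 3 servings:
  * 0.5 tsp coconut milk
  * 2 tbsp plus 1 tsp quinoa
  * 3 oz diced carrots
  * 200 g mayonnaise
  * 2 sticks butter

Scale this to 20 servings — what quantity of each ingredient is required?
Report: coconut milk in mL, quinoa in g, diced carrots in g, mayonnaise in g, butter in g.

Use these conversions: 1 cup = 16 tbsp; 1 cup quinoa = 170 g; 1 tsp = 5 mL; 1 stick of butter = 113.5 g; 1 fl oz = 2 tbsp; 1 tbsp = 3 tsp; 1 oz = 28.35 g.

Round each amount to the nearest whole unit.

Scaling factor: 20/3.
coconut milk: 0.5 tsp × 20/3 × 5 mL/tsp ≈ 17 mL
quinoa: (2 tbsp + 1 tsp = 7/3 tbsp) × 20/3 ÷ 16 tbsp/cup × 170 g/cup ≈ 165 g
diced carrots: 3 oz × 20/3 × 28.35 g/oz = 567 g
mayonnaise: 200 g × 20/3 ≈ 1333 g
butter: 2 stick × 20/3 × 113.5 g/stick ≈ 1513 g

coconut milk: 17 mL; quinoa: 165 g; diced carrots: 567 g; mayonnaise: 1333 g; butter: 1513 g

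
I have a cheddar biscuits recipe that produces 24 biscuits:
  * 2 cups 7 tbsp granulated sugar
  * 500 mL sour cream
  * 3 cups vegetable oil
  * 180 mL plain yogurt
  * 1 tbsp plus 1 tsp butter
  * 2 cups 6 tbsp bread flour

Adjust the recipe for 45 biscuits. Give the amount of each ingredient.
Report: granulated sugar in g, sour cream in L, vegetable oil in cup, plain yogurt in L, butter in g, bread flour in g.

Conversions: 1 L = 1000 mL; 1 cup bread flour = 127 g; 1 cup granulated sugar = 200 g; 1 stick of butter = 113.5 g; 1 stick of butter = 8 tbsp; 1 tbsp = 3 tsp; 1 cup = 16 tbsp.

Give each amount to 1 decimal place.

granulated sugar: 914.1 g; sour cream: 0.9 L; vegetable oil: 5.6 cup; plain yogurt: 0.3 L; butter: 35.5 g; bread flour: 565.5 g

Scaling factor: 45/24 = 15/8 = 1.875.
granulated sugar: (2 cup + 7 tbsp = 2.4375 cup) × 15/8 × 200 g/cup ≈ 914.1 g
sour cream: 500 mL × 15/8 ÷ 1000 mL/L ≈ 0.9 L
vegetable oil: 3 cup × 15/8 ≈ 5.6 cup
plain yogurt: 180 mL × 15/8 ÷ 1000 mL/L ≈ 0.3 L
butter: (1 tbsp + 1 tsp = 4/3 tbsp) × 15/8 ÷ 8 tbsp/stick × 113.5 g/stick ≈ 35.5 g
bread flour: (2 cup + 6 tbsp = 2.375 cup) × 15/8 × 127 g/cup ≈ 565.5 g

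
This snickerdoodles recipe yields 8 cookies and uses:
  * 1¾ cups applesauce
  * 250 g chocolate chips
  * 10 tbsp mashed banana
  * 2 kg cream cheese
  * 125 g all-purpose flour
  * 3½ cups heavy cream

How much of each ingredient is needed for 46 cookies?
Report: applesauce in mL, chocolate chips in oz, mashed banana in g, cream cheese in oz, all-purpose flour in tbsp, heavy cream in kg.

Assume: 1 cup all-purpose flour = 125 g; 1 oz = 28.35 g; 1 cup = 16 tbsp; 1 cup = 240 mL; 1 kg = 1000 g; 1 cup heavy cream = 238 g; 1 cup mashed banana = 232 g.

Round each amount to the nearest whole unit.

Scaling factor: 46/8 = 23/4 = 5.75.
applesauce: 1.75 cup × 23/4 × 240 mL/cup = 2415 mL
chocolate chips: 250 g × 23/4 ÷ 28.35 g/oz ≈ 51 oz
mashed banana: 10 tbsp × 23/4 ÷ 16 tbsp/cup × 232 g/cup ≈ 834 g
cream cheese: 2 kg × 23/4 × 1000 g/kg ÷ 28.35 g/oz ≈ 406 oz
all-purpose flour: 125 g × 23/4 ÷ 125 g/cup × 16 tbsp/cup = 92 tbsp
heavy cream: 3.5 cup × 23/4 × 238 g/cup ÷ 1000 g/kg ≈ 5 kg

applesauce: 2415 mL; chocolate chips: 51 oz; mashed banana: 834 g; cream cheese: 406 oz; all-purpose flour: 92 tbsp; heavy cream: 5 kg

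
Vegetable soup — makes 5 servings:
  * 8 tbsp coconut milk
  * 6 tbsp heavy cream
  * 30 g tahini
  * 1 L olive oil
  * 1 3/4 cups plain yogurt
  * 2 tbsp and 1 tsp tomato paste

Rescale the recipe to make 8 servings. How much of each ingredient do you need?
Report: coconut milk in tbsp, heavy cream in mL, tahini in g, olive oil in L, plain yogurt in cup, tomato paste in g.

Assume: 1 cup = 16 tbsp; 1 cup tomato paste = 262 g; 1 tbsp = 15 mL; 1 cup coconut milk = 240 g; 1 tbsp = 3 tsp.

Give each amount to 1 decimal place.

Scaling factor: 8/5 = 1.6.
coconut milk: 8 tbsp × 8/5 = 12.8 tbsp
heavy cream: 6 tbsp × 8/5 × 15 mL/tbsp = 144.0 mL
tahini: 30 g × 8/5 = 48.0 g
olive oil: 1 L × 8/5 = 1.6 L
plain yogurt: 1.75 cup × 8/5 = 2.8 cup
tomato paste: (2 tbsp + 1 tsp = 7/3 tbsp) × 8/5 ÷ 16 tbsp/cup × 262 g/cup ≈ 61.1 g

coconut milk: 12.8 tbsp; heavy cream: 144.0 mL; tahini: 48.0 g; olive oil: 1.6 L; plain yogurt: 2.8 cup; tomato paste: 61.1 g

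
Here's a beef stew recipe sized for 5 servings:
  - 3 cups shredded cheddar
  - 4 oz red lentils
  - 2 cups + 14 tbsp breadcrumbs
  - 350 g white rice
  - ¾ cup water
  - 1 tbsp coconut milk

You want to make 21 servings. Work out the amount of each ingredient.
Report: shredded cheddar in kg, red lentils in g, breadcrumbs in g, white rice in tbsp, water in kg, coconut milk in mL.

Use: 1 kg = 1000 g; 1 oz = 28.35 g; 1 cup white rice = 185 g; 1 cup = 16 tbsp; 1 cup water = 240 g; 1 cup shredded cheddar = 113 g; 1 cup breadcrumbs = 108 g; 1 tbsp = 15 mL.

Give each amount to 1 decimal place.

shredded cheddar: 1.4 kg; red lentils: 476.3 g; breadcrumbs: 1304.1 g; white rice: 127.1 tbsp; water: 0.8 kg; coconut milk: 63.0 mL

Scaling factor: 21/5 = 4.2.
shredded cheddar: 3 cup × 21/5 × 113 g/cup ÷ 1000 g/kg ≈ 1.4 kg
red lentils: 4 oz × 21/5 × 28.35 g/oz ≈ 476.3 g
breadcrumbs: (2 cup + 14 tbsp = 2.875 cup) × 21/5 × 108 g/cup = 1304.1 g
white rice: 350 g × 21/5 ÷ 185 g/cup × 16 tbsp/cup ≈ 127.1 tbsp
water: 0.75 cup × 21/5 × 240 g/cup ÷ 1000 g/kg ≈ 0.8 kg
coconut milk: 1 tbsp × 21/5 × 15 mL/tbsp = 63.0 mL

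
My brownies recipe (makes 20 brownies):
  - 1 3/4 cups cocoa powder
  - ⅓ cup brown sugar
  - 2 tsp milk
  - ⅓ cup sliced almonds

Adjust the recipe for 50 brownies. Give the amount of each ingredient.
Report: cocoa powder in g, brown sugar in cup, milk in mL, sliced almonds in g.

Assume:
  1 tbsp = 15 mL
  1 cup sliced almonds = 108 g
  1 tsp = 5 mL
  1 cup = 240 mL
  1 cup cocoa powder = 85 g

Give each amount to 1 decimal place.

Scaling factor: 50/20 = 5/2 = 2.5.
cocoa powder: 1.75 cup × 5/2 × 85 g/cup ≈ 371.9 g
brown sugar: 1/3 cup × 5/2 ≈ 0.8 cup
milk: 2 tsp × 5/2 × 5 mL/tsp = 25.0 mL
sliced almonds: 1/3 cup × 5/2 × 108 g/cup = 90.0 g

cocoa powder: 371.9 g; brown sugar: 0.8 cup; milk: 25.0 mL; sliced almonds: 90.0 g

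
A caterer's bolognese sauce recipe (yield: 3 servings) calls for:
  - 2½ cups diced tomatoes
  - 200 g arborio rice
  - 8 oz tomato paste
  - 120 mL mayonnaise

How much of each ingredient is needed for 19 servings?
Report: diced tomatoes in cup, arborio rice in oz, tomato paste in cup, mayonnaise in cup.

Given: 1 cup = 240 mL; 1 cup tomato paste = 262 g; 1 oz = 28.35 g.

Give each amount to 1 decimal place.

diced tomatoes: 15.8 cup; arborio rice: 44.7 oz; tomato paste: 5.5 cup; mayonnaise: 3.2 cup

Scaling factor: 19/3.
diced tomatoes: 2.5 cup × 19/3 ≈ 15.8 cup
arborio rice: 200 g × 19/3 ÷ 28.35 g/oz ≈ 44.7 oz
tomato paste: 8 oz × 19/3 × 28.35 g/oz ÷ 262 g/cup ≈ 5.5 cup
mayonnaise: 120 mL × 19/3 ÷ 240 mL/cup ≈ 3.2 cup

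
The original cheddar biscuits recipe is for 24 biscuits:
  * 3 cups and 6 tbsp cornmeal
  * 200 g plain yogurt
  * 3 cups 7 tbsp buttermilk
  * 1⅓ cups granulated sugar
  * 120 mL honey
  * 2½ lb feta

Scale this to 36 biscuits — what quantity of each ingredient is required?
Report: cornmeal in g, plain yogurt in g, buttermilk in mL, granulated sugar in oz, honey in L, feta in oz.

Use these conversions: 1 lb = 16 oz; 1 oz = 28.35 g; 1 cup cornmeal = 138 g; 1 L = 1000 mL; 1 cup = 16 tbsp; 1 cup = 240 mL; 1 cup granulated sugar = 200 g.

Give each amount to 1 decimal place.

Scaling factor: 36/24 = 3/2 = 1.5.
cornmeal: (3 cup + 6 tbsp = 3.375 cup) × 3/2 × 138 g/cup ≈ 698.6 g
plain yogurt: 200 g × 3/2 = 300.0 g
buttermilk: (3 cup + 7 tbsp = 3.4375 cup) × 3/2 × 240 mL/cup = 1237.5 mL
granulated sugar: 4/3 cup × 3/2 × 200 g/cup ÷ 28.35 g/oz ≈ 14.1 oz
honey: 120 mL × 3/2 ÷ 1000 mL/L ≈ 0.2 L
feta: 2.5 lb × 3/2 × 16 oz/lb = 60.0 oz

cornmeal: 698.6 g; plain yogurt: 300.0 g; buttermilk: 1237.5 mL; granulated sugar: 14.1 oz; honey: 0.2 L; feta: 60.0 oz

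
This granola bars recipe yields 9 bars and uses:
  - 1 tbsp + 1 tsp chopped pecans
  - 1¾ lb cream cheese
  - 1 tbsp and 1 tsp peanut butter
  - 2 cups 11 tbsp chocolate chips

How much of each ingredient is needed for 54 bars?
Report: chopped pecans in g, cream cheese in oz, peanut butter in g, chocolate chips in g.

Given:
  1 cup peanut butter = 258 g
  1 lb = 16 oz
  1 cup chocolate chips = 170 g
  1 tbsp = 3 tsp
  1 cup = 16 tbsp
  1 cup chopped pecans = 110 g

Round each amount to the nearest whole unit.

chopped pecans: 55 g; cream cheese: 168 oz; peanut butter: 129 g; chocolate chips: 2741 g

Scaling factor: 54/9 = 6.
chopped pecans: (1 tbsp + 1 tsp = 4/3 tbsp) × 6 ÷ 16 tbsp/cup × 110 g/cup = 55 g
cream cheese: 1.75 lb × 6 × 16 oz/lb = 168 oz
peanut butter: (1 tbsp + 1 tsp = 4/3 tbsp) × 6 ÷ 16 tbsp/cup × 258 g/cup = 129 g
chocolate chips: (2 cup + 11 tbsp = 2.6875 cup) × 6 × 170 g/cup ≈ 2741 g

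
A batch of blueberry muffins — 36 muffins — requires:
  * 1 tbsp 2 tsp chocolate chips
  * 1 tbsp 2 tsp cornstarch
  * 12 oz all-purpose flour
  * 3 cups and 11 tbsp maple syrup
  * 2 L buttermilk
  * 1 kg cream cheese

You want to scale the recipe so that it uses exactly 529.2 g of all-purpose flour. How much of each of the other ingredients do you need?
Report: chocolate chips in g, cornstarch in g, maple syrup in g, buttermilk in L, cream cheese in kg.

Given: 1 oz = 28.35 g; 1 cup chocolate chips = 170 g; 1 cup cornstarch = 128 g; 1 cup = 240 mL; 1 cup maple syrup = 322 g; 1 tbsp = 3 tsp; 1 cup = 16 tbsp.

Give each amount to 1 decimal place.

chocolate chips: 27.5 g; cornstarch: 20.7 g; maple syrup: 1847.0 g; buttermilk: 3.1 L; cream cheese: 1.6 kg

The original recipe has 340.2 g of all-purpose flour, so the scaling factor is 529.2 ÷ 340.2 = 14/9.
chocolate chips: (1 tbsp + 2 tsp = 5/3 tbsp) × 14/9 ÷ 16 tbsp/cup × 170 g/cup ≈ 27.5 g
cornstarch: (1 tbsp + 2 tsp = 5/3 tbsp) × 14/9 ÷ 16 tbsp/cup × 128 g/cup ≈ 20.7 g
maple syrup: (3 cup + 11 tbsp = 3.6875 cup) × 14/9 × 322 g/cup ≈ 1847.0 g
buttermilk: 2 L × 14/9 ≈ 3.1 L
cream cheese: 1 kg × 14/9 ≈ 1.6 kg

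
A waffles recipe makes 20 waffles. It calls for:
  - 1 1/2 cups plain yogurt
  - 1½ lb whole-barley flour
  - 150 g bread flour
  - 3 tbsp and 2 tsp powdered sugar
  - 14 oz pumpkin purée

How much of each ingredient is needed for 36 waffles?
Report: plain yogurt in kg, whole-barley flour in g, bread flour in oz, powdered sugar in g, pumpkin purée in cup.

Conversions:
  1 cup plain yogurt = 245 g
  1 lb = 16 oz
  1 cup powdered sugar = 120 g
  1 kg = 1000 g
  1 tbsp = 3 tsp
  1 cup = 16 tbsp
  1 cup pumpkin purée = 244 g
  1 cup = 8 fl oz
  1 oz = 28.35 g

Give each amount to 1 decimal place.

Scaling factor: 36/20 = 9/5 = 1.8.
plain yogurt: 1.5 cup × 9/5 × 245 g/cup ÷ 1000 g/kg ≈ 0.7 kg
whole-barley flour: 1.5 lb × 9/5 × 16 oz/lb × 28.35 g/oz ≈ 1224.7 g
bread flour: 150 g × 9/5 ÷ 28.35 g/oz ≈ 9.5 oz
powdered sugar: (3 tbsp + 2 tsp = 11/3 tbsp) × 9/5 ÷ 16 tbsp/cup × 120 g/cup = 49.5 g
pumpkin purée: 14 oz × 9/5 × 28.35 g/oz ÷ 244 g/cup ≈ 2.9 cup

plain yogurt: 0.7 kg; whole-barley flour: 1224.7 g; bread flour: 9.5 oz; powdered sugar: 49.5 g; pumpkin purée: 2.9 cup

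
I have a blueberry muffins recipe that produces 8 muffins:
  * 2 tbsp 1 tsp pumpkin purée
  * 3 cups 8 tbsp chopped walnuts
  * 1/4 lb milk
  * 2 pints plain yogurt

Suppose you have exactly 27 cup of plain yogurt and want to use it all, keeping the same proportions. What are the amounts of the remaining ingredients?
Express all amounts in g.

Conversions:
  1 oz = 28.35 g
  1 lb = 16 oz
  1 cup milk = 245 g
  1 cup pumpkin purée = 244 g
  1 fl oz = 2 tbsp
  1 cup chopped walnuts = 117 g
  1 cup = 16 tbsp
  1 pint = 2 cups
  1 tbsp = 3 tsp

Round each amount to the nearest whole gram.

pumpkin purée: 240 g; chopped walnuts: 2764 g; milk: 765 g

The original recipe has 4 cup of plain yogurt, so the scaling factor is 27 ÷ 4 = 27/4 = 6.75.
pumpkin purée: (2 tbsp + 1 tsp = 7/3 tbsp) × 27/4 ÷ 16 tbsp/cup × 244 g/cup ≈ 240 g
chopped walnuts: (3 cup + 8 tbsp = 3.5 cup) × 27/4 × 117 g/cup ≈ 2764 g
milk: 0.25 lb × 27/4 × 16 oz/lb × 28.35 g/oz ≈ 765 g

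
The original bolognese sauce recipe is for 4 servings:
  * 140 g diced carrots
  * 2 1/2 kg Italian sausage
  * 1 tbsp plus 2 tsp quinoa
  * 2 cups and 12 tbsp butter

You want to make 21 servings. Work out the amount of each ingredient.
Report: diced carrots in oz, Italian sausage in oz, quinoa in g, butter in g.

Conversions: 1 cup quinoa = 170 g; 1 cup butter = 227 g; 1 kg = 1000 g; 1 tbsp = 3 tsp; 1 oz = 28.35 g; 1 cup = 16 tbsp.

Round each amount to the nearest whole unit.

diced carrots: 26 oz; Italian sausage: 463 oz; quinoa: 93 g; butter: 3277 g

Scaling factor: 21/4 = 5.25.
diced carrots: 140 g × 21/4 ÷ 28.35 g/oz ≈ 26 oz
Italian sausage: 2.5 kg × 21/4 × 1000 g/kg ÷ 28.35 g/oz ≈ 463 oz
quinoa: (1 tbsp + 2 tsp = 5/3 tbsp) × 21/4 ÷ 16 tbsp/cup × 170 g/cup ≈ 93 g
butter: (2 cup + 12 tbsp = 2.75 cup) × 21/4 × 227 g/cup ≈ 3277 g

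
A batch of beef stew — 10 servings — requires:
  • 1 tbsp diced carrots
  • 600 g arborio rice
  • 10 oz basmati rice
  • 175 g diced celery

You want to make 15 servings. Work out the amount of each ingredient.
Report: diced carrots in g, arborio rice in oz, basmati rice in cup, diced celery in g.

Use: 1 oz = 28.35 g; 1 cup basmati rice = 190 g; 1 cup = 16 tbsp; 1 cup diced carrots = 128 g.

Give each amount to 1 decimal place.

Scaling factor: 15/10 = 3/2 = 1.5.
diced carrots: 1 tbsp × 3/2 ÷ 16 tbsp/cup × 128 g/cup = 12.0 g
arborio rice: 600 g × 3/2 ÷ 28.35 g/oz ≈ 31.7 oz
basmati rice: 10 oz × 3/2 × 28.35 g/oz ÷ 190 g/cup ≈ 2.2 cup
diced celery: 175 g × 3/2 = 262.5 g

diced carrots: 12.0 g; arborio rice: 31.7 oz; basmati rice: 2.2 cup; diced celery: 262.5 g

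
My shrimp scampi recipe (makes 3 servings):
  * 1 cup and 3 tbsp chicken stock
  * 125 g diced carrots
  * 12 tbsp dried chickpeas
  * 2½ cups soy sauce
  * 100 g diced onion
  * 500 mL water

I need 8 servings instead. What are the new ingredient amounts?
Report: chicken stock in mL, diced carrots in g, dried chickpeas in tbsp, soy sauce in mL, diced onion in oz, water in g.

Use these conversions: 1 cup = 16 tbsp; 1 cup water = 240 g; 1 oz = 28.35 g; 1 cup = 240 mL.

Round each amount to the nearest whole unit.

chicken stock: 760 mL; diced carrots: 333 g; dried chickpeas: 32 tbsp; soy sauce: 1600 mL; diced onion: 9 oz; water: 1333 g

Scaling factor: 8/3.
chicken stock: (1 cup + 3 tbsp = 1.1875 cup) × 8/3 × 240 mL/cup = 760 mL
diced carrots: 125 g × 8/3 ≈ 333 g
dried chickpeas: 12 tbsp × 8/3 = 32 tbsp
soy sauce: 2.5 cup × 8/3 × 240 mL/cup = 1600 mL
diced onion: 100 g × 8/3 ÷ 28.35 g/oz ≈ 9 oz
water: 500 mL × 8/3 ÷ 240 mL/cup × 240 g/cup ≈ 1333 g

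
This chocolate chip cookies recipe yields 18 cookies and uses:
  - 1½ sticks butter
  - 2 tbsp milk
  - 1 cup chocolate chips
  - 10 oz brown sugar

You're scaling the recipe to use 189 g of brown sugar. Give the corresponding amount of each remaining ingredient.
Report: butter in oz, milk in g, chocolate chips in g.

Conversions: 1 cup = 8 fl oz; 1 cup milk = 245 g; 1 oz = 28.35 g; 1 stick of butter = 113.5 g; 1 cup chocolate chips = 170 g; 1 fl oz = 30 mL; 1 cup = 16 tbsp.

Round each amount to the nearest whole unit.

The original recipe has 283.5 g of brown sugar, so the scaling factor is 189 ÷ 283.5 = 2/3.
butter: 1.5 stick × 2/3 × 113.5 g/stick ÷ 28.35 g/oz ≈ 4 oz
milk: 2 tbsp × 2/3 ÷ 16 tbsp/cup × 245 g/cup ≈ 20 g
chocolate chips: 1 cup × 2/3 × 170 g/cup ≈ 113 g

butter: 4 oz; milk: 20 g; chocolate chips: 113 g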